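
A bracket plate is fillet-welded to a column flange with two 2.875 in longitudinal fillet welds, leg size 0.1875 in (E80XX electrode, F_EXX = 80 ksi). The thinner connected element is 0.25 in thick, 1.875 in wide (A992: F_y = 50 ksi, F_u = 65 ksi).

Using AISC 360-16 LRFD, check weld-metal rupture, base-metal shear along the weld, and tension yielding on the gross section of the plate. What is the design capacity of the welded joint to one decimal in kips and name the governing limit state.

21.1 kips (gross-section yield governs)

Weld metal: throat = 0.707×0.1875 = 0.13256 in, L = 2×2.875 = 5.75 in. φR_n = 0.75 × 0.6 × 80 × 0.13256 × 5.75 = 27.4 kips.
Base metal shear (0.25 in plate): yield φR_n = 1.0×0.6×50×0.25×5.75 = 43.1 kips; rupture φR_n = 0.75×0.6×65×0.25×5.75 = 42.0 kips; take 42.0 kips (rupture).
Tension yield (gross): A_g = 1.875×0.25 = 0.46875 in². φR_n = 0.90 × 50 × 0.46875 = 21.1 kips.
Governing: min(27.4, 42.0, 21.1) = 21.1 kips → gross-section yield.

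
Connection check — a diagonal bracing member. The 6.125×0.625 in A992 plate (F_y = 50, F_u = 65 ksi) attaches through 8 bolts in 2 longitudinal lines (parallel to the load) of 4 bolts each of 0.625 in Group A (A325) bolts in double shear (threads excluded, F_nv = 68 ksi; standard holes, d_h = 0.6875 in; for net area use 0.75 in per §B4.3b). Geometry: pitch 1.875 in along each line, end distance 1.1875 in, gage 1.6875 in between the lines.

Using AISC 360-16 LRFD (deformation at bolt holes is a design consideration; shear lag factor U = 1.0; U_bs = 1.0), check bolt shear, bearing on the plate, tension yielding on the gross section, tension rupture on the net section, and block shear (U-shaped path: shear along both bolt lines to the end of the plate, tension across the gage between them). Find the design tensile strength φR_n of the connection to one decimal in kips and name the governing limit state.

140.9 kips (net-section rupture governs)

Bolt shear: A_b = π(0.625)²/4 = 0.3068 in². φR_n = 0.75 × 68 × 0.3068 × 8 × 2 = 250.3 kips.
Bearing (0.625 in plate, F_u = 65 ksi): end bolts L_c = 1.1875 − 0.6875/2 = 0.84375, R_n = min(1.2×0.84375×0.625×65, 2.4×0.625×0.625×65) = 41.133 kips/bolt; interior L_c = 1.875 − 0.6875 = 1.1875, R_n = 57.891 kips/bolt. φR_n = 0.75 × (2×41.133 + 6×57.891) = 322.2 kips.
Tension yield (gross): A_g = 6.125×0.625 = 3.8281 in². φR_n = 0.90 × 50 × 3.8281 = 172.3 kips.
Tension rupture (net): A_n = (6.125 − 2×0.75)×0.625 = 2.8906 in² (U = 1.0, A_e = A_n). φR_n = 0.75 × 65 × 2.8906 = 140.9 kips.
Block shear: shear path 2×[1.1875+3×1.875] = 2×6.8125 in, A_gv = 8.5156, A_nv = 2×(6.8125 − 3.5×0.75)×0.625 = 5.2344 in²; tension across gage: (1.6875 − 1×0.75)×0.625 = 0.58594 in². R_n = min(0.6×65×5.2344, 0.6×50×8.5156) + 1.0×65×0.58594 = min(204.14, 255.47) + 38.086 = 242.23 kips. φR_n = 0.75 × 242.23 = 181.7 kips.
Governing: min(250.3, 322.2, 172.3, 140.9, 181.7) = 140.9 kips → net-section rupture.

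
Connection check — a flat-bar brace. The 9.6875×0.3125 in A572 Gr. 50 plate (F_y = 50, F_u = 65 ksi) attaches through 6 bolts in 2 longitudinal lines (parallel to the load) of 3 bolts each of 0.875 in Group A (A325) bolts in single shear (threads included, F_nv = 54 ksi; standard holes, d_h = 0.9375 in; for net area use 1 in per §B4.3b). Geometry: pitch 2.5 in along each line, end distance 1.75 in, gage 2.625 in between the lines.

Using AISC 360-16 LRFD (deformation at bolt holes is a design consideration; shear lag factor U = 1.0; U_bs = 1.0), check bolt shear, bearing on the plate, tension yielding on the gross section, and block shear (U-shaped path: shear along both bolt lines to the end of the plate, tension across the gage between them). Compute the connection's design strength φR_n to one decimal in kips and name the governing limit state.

102.5 kips (block shear governs)

Bolt shear: A_b = π(0.875)²/4 = 0.60132 in². φR_n = 0.75 × 54 × 0.60132 × 6 × 1 = 146.1 kips.
Bearing (0.3125 in plate, F_u = 65 ksi): end bolts L_c = 1.75 − 0.9375/2 = 1.28125, R_n = min(1.2×1.28125×0.3125×65, 2.4×0.875×0.3125×65) = 31.23 kips/bolt; interior L_c = 2.5 − 0.9375 = 1.5625, R_n = 38.086 kips/bolt. φR_n = 0.75 × (2×31.23 + 4×38.086) = 161.1 kips.
Tension yield (gross): A_g = 9.6875×0.3125 = 3.0273 in². φR_n = 0.90 × 50 × 3.0273 = 136.2 kips.
Block shear: shear path 2×[1.75+2×2.5] = 2×6.75 in, A_gv = 4.2188, A_nv = 2×(6.75 − 2.5×1)×0.3125 = 2.6563 in²; tension across gage: (2.625 − 1×1)×0.3125 = 0.50781 in². R_n = min(0.6×65×2.6563, 0.6×50×4.2188) + 1.0×65×0.50781 = min(103.6, 126.56) + 33.008 = 136.61 kips. φR_n = 0.75 × 136.61 = 102.5 kips.
Governing: min(146.1, 161.1, 136.2, 102.5) = 102.5 kips → block shear.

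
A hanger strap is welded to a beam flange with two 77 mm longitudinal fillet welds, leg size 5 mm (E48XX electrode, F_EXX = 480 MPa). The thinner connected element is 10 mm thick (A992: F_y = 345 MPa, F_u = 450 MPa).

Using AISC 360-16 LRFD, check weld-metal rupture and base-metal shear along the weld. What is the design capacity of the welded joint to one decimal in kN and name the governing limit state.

117.6 kN (weld metal governs)

Weld metal: throat = 0.707×5 = 3.535 mm, L = 2×77 = 154 mm. φR_n = 0.75 × 0.6 × 480 × 3.535 × 154 = 117.6 kN.
Base metal shear (10 mm plate): yield φR_n = 1.0×0.6×345×10×154 = 318.8 kN; rupture φR_n = 0.75×0.6×450×10×154 = 311.9 kN; take 311.9 kN (rupture).
Governing: min(117.6, 311.9) = 117.6 kN → weld metal.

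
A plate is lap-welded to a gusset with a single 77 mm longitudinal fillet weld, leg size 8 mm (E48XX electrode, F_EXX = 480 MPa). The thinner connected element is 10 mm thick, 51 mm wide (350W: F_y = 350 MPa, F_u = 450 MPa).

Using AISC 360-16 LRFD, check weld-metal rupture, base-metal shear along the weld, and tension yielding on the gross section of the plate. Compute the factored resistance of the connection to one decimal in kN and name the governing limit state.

94.1 kN (weld metal governs)

Weld metal: throat = 0.707×8 = 5.656 mm, L = 77 mm. φR_n = 0.75 × 0.6 × 480 × 5.656 × 77 = 94.1 kN.
Base metal shear (10 mm plate): yield φR_n = 1.0×0.6×350×10×77 = 161.7 kN; rupture φR_n = 0.75×0.6×450×10×77 = 155.9 kN; take 155.9 kN (rupture).
Tension yield (gross): A_g = 51×10 = 510 mm². φR_n = 0.90 × 350 × 510 = 160.7 kN.
Governing: min(94.1, 155.9, 160.7) = 94.1 kN → weld metal.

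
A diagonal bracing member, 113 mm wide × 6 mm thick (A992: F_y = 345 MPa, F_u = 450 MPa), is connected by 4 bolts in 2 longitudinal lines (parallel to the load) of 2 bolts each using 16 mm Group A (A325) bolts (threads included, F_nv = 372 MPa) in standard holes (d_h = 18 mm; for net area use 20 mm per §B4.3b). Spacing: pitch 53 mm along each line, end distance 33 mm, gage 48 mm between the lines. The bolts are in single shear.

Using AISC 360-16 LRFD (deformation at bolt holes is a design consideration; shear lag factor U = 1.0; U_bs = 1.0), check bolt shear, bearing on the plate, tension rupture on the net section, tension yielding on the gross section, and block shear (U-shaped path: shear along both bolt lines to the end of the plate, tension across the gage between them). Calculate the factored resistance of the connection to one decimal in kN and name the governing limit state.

147.8 kN (net-section rupture governs)

Bolt shear: A_b = π(16)²/4 = 201.06 mm². φR_n = 0.75 × 372 × 201.06 × 4 × 1 = 224.4 kN.
Bearing (6 mm plate, F_u = 450 MPa): end bolts L_c = 33 − 18/2 = 24, R_n = min(1.2×24×6×450, 2.4×16×6×450) = 77.76 kN/bolt; interior L_c = 53 − 18 = 35, R_n = 103.68 kN/bolt. φR_n = 0.75 × (2×77.76 + 2×103.68) = 272.2 kN.
Tension rupture (net): A_n = (113 − 2×20)×6 = 438 mm² (U = 1.0, A_e = A_n). φR_n = 0.75 × 450 × 438 = 147.8 kN.
Tension yield (gross): A_g = 113×6 = 678 mm². φR_n = 0.90 × 345 × 678 = 210.5 kN.
Block shear: shear path 2×[33+1×53] = 2×86 mm, A_gv = 1032, A_nv = 2×(86 − 1.5×20)×6 = 672 mm²; tension across gage: (48 − 1×20)×6 = 168 mm². R_n = min(0.6×450×672, 0.6×345×1032) + 1.0×450×168 = min(181.44, 213.62) + 75.6 = 257.04 kN. φR_n = 0.75 × 257.04 = 192.8 kN.
Governing: min(224.4, 272.2, 147.8, 210.5, 192.8) = 147.8 kN → net-section rupture.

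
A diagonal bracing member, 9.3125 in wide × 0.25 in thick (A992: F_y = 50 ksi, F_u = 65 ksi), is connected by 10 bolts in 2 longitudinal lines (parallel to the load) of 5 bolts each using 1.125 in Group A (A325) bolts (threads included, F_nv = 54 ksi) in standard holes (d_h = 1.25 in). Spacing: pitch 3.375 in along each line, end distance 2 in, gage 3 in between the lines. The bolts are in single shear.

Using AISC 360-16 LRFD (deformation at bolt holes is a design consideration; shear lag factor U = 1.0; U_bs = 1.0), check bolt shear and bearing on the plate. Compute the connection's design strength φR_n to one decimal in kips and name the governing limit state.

Bolt shear: A_b = π(1.125)²/4 = 0.99402 in². φR_n = 0.75 × 54 × 0.99402 × 10 × 1 = 402.6 kips.
Bearing (0.25 in plate, F_u = 65 ksi): end bolts L_c = 2 − 1.25/2 = 1.375, R_n = min(1.2×1.375×0.25×65, 2.4×1.125×0.25×65) = 26.813 kips/bolt; interior L_c = 3.375 − 1.25 = 2.125, R_n = 41.438 kips/bolt. φR_n = 0.75 × (2×26.813 + 8×41.438) = 288.8 kips.
Governing: min(402.6, 288.8) = 288.8 kips → bearing.

288.8 kips (bearing governs)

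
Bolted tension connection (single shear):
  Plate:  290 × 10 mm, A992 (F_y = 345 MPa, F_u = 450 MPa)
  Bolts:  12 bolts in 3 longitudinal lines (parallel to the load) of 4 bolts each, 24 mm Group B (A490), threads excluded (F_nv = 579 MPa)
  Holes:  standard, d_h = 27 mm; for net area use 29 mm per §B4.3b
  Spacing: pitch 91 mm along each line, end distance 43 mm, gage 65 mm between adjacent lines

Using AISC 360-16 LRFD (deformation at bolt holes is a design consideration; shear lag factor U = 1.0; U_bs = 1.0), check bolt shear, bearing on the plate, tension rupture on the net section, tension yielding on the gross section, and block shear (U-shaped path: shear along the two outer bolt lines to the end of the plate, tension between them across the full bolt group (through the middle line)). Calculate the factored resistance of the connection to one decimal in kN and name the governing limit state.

Bolt shear: A_b = π(24)²/4 = 452.39 mm². φR_n = 0.75 × 579 × 452.39 × 12 × 1 = 2357.4 kN.
Bearing (10 mm plate, F_u = 450 MPa): end bolts L_c = 43 − 27/2 = 29.5, R_n = min(1.2×29.5×10×450, 2.4×24×10×450) = 159.3 kN/bolt; interior L_c = 91 − 27 = 64, R_n = 259.2 kN/bolt. φR_n = 0.75 × (3×159.3 + 9×259.2) = 2108.0 kN.
Tension rupture (net): A_n = (290 − 3×29)×10 = 2030 mm² (U = 1.0, A_e = A_n). φR_n = 0.75 × 450 × 2030 = 685.1 kN.
Tension yield (gross): A_g = 290×10 = 2900 mm². φR_n = 0.90 × 345 × 2900 = 900.5 kN.
Block shear: shear path 2×[43+3×91] = 2×316 mm, A_gv = 6320, A_nv = 2×(316 − 3.5×29)×10 = 4290 mm²; tension across gage: (130 − 2×29)×10 = 720 mm². R_n = min(0.6×450×4290, 0.6×345×6320) + 1.0×450×720 = min(1158.3, 1308.2) + 324 = 1482.3 kN. φR_n = 0.75 × 1482.3 = 1111.7 kN.
Governing: min(2357.4, 2108.0, 685.1, 900.5, 1111.7) = 685.1 kN → net-section rupture.

685.1 kN (net-section rupture governs)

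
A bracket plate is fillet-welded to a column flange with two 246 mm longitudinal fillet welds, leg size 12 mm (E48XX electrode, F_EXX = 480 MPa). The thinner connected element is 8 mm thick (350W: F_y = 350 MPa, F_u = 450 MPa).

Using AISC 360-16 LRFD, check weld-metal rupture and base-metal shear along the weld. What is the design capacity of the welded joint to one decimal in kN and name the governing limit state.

797.0 kN (base-metal shear governs)

Weld metal: throat = 0.707×12 = 8.484 mm, L = 2×246 = 492 mm. φR_n = 0.75 × 0.6 × 480 × 8.484 × 492 = 901.6 kN.
Base metal shear (8 mm plate): yield φR_n = 1.0×0.6×350×8×492 = 826.6 kN; rupture φR_n = 0.75×0.6×450×8×492 = 797.0 kN; take 797.0 kN (rupture).
Governing: min(901.6, 797.0) = 797.0 kN → base-metal shear.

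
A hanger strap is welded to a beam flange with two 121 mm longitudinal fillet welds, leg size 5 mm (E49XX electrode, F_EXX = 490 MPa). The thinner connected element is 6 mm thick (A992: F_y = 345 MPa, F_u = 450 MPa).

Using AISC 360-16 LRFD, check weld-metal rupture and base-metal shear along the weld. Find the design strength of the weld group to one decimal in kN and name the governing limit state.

Weld metal: throat = 0.707×5 = 3.535 mm, L = 2×121 = 242 mm. φR_n = 0.75 × 0.6 × 490 × 3.535 × 242 = 188.6 kN.
Base metal shear (6 mm plate): yield φR_n = 1.0×0.6×345×6×242 = 300.6 kN; rupture φR_n = 0.75×0.6×450×6×242 = 294.0 kN; take 294.0 kN (rupture).
Governing: min(188.6, 294.0) = 188.6 kN → weld metal.

188.6 kN (weld metal governs)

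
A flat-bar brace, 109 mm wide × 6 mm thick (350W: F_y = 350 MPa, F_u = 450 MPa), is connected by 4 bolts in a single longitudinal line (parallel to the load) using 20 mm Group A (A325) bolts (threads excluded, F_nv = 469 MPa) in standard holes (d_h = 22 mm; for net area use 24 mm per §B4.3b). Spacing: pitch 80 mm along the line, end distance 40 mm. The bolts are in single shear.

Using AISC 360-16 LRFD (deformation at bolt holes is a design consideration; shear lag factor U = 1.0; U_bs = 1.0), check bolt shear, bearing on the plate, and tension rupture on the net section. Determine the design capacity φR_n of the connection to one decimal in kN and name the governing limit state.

Bolt shear: A_b = π(20)²/4 = 314.16 mm². φR_n = 0.75 × 469 × 314.16 × 4 × 1 = 442.0 kN.
Bearing (6 mm plate, F_u = 450 MPa): end bolts L_c = 40 − 22/2 = 29, R_n = min(1.2×29×6×450, 2.4×20×6×450) = 93.96 kN/bolt; interior L_c = 80 − 22 = 58, R_n = 129.6 kN/bolt. φR_n = 0.75 × (1×93.96 + 3×129.6) = 362.1 kN.
Tension rupture (net): A_n = (109 − 1×24)×6 = 510 mm² (U = 1.0, A_e = A_n). φR_n = 0.75 × 450 × 510 = 172.1 kN.
Governing: min(442.0, 362.1, 172.1) = 172.1 kN → net-section rupture.

172.1 kN (net-section rupture governs)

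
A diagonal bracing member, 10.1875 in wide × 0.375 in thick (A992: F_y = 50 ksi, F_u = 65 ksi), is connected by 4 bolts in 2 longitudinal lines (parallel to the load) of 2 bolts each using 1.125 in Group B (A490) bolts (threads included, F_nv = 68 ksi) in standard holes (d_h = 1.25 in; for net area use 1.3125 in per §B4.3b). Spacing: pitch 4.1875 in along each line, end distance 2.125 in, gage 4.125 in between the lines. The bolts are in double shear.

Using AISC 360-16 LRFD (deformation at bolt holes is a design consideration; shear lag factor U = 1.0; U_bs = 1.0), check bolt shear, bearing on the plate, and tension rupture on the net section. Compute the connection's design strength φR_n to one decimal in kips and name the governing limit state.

Bolt shear: A_b = π(1.125)²/4 = 0.99402 in². φR_n = 0.75 × 68 × 0.99402 × 4 × 2 = 405.6 kips.
Bearing (0.375 in plate, F_u = 65 ksi): end bolts L_c = 2.125 − 1.25/2 = 1.5, R_n = min(1.2×1.5×0.375×65, 2.4×1.125×0.375×65) = 43.875 kips/bolt; interior L_c = 4.1875 − 1.25 = 2.9375, R_n = 65.813 kips/bolt. φR_n = 0.75 × (2×43.875 + 2×65.813) = 164.5 kips.
Tension rupture (net): A_n = (10.1875 − 2×1.3125)×0.375 = 2.8359 in² (U = 1.0, A_e = A_n). φR_n = 0.75 × 65 × 2.8359 = 138.3 kips.
Governing: min(405.6, 164.5, 138.3) = 138.3 kips → net-section rupture.

138.3 kips (net-section rupture governs)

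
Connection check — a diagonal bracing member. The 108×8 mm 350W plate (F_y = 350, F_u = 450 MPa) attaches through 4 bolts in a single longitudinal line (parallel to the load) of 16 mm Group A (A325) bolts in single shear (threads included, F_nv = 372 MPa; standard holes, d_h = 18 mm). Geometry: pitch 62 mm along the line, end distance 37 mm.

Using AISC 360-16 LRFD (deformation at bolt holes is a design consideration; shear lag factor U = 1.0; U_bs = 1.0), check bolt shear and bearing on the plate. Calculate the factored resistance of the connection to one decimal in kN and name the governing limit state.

Bolt shear: A_b = π(16)²/4 = 201.06 mm². φR_n = 0.75 × 372 × 201.06 × 4 × 1 = 224.4 kN.
Bearing (8 mm plate, F_u = 450 MPa): end bolts L_c = 37 − 18/2 = 28, R_n = min(1.2×28×8×450, 2.4×16×8×450) = 120.96 kN/bolt; interior L_c = 62 − 18 = 44, R_n = 138.24 kN/bolt. φR_n = 0.75 × (1×120.96 + 3×138.24) = 401.8 kN.
Governing: min(224.4, 401.8) = 224.4 kN → bolt shear.

224.4 kN (bolt shear governs)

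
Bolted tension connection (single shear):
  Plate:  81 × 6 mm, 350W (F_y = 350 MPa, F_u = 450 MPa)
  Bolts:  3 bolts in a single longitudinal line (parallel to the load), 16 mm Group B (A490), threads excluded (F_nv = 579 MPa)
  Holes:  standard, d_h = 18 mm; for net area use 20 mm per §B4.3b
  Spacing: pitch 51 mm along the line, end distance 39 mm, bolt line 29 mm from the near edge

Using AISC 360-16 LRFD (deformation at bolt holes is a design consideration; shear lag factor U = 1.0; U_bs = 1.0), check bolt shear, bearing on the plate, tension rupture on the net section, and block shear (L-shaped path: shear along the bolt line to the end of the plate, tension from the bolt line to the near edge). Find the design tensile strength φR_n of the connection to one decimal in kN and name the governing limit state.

Bolt shear: A_b = π(16)²/4 = 201.06 mm². φR_n = 0.75 × 579 × 201.06 × 3 × 1 = 261.9 kN.
Bearing (6 mm plate, F_u = 450 MPa): end bolts L_c = 39 − 18/2 = 30, R_n = min(1.2×30×6×450, 2.4×16×6×450) = 97.2 kN/bolt; interior L_c = 51 − 18 = 33, R_n = 103.68 kN/bolt. φR_n = 0.75 × (1×97.2 + 2×103.68) = 228.4 kN.
Tension rupture (net): A_n = (81 − 1×20)×6 = 366 mm² (U = 1.0, A_e = A_n). φR_n = 0.75 × 450 × 366 = 123.5 kN.
Block shear: shear path 1×[39+2×51] = 1×141 mm, A_gv = 846, A_nv = 1×(141 − 2.5×20)×6 = 546 mm²; tension to near edge: (29 − 0.5×20)×6 = 114 mm². R_n = min(0.6×450×546, 0.6×350×846) + 1.0×450×114 = min(147.42, 177.66) + 51.3 = 198.72 kN. φR_n = 0.75 × 198.72 = 149.0 kN.
Governing: min(261.9, 228.4, 123.5, 149.0) = 123.5 kN → net-section rupture.

123.5 kN (net-section rupture governs)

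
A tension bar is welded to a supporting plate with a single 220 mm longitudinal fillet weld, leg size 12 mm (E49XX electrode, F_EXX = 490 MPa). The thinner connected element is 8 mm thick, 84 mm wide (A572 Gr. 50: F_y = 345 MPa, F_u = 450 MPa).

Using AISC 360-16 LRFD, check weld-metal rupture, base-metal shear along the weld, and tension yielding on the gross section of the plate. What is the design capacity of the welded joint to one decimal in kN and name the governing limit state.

208.7 kN (gross-section yield governs)

Weld metal: throat = 0.707×12 = 8.484 mm, L = 220 mm. φR_n = 0.75 × 0.6 × 490 × 8.484 × 220 = 411.6 kN.
Base metal shear (8 mm plate): yield φR_n = 1.0×0.6×345×8×220 = 364.3 kN; rupture φR_n = 0.75×0.6×450×8×220 = 356.4 kN; take 356.4 kN (rupture).
Tension yield (gross): A_g = 84×8 = 672 mm². φR_n = 0.90 × 345 × 672 = 208.7 kN.
Governing: min(411.6, 356.4, 208.7) = 208.7 kN → gross-section yield.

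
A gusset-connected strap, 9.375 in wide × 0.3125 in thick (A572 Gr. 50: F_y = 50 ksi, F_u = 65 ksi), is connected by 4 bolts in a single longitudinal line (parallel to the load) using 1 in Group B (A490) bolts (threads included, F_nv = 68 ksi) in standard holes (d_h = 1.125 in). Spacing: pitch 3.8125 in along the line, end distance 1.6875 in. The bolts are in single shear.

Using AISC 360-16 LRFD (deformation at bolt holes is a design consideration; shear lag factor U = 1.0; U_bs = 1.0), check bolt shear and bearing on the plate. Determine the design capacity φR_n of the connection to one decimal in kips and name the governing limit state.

Bolt shear: A_b = π(1)²/4 = 0.7854 in². φR_n = 0.75 × 68 × 0.7854 × 4 × 1 = 160.2 kips.
Bearing (0.3125 in plate, F_u = 65 ksi): end bolts L_c = 1.6875 − 1.125/2 = 1.125, R_n = min(1.2×1.125×0.3125×65, 2.4×1×0.3125×65) = 27.422 kips/bolt; interior L_c = 3.8125 − 1.125 = 2.6875, R_n = 48.75 kips/bolt. φR_n = 0.75 × (1×27.422 + 3×48.75) = 130.3 kips.
Governing: min(160.2, 130.3) = 130.3 kips → bearing.

130.3 kips (bearing governs)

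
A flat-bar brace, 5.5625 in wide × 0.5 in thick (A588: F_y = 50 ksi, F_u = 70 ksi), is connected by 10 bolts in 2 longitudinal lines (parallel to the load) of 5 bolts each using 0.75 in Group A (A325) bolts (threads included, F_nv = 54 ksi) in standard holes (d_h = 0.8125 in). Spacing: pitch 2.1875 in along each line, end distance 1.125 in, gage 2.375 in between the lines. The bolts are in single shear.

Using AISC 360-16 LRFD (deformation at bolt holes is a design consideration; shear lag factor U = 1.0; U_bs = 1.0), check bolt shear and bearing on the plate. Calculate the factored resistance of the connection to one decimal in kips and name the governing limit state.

178.9 kips (bolt shear governs)

Bolt shear: A_b = π(0.75)²/4 = 0.44179 in². φR_n = 0.75 × 54 × 0.44179 × 10 × 1 = 178.9 kips.
Bearing (0.5 in plate, F_u = 70 ksi): end bolts L_c = 1.125 − 0.8125/2 = 0.71875, R_n = min(1.2×0.71875×0.5×70, 2.4×0.75×0.5×70) = 30.188 kips/bolt; interior L_c = 2.1875 − 0.8125 = 1.375, R_n = 57.75 kips/bolt. φR_n = 0.75 × (2×30.188 + 8×57.75) = 391.8 kips.
Governing: min(178.9, 391.8) = 178.9 kips → bolt shear.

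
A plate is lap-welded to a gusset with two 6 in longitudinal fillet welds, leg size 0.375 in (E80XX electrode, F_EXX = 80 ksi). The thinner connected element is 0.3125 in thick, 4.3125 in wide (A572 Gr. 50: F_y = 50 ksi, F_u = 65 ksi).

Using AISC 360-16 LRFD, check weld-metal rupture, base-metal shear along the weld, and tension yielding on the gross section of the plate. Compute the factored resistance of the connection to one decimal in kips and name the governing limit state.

60.6 kips (gross-section yield governs)

Weld metal: throat = 0.707×0.375 = 0.26513 in, L = 2×6 = 12 in. φR_n = 0.75 × 0.6 × 80 × 0.26513 × 12 = 114.5 kips.
Base metal shear (0.3125 in plate): yield φR_n = 1.0×0.6×50×0.3125×12 = 112.5 kips; rupture φR_n = 0.75×0.6×65×0.3125×12 = 109.7 kips; take 109.7 kips (rupture).
Tension yield (gross): A_g = 4.3125×0.3125 = 1.3477 in². φR_n = 0.90 × 50 × 1.3477 = 60.6 kips.
Governing: min(114.5, 109.7, 60.6) = 60.6 kips → gross-section yield.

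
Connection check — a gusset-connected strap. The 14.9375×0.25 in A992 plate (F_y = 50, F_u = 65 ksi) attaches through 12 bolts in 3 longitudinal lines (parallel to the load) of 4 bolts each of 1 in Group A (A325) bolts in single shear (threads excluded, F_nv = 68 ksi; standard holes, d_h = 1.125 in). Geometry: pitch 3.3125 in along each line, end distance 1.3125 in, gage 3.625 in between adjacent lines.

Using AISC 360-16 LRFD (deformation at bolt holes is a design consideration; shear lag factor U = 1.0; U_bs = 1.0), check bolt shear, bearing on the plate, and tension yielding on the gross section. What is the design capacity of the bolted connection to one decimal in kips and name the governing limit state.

168.0 kips (gross-section yield governs)

Bolt shear: A_b = π(1)²/4 = 0.7854 in². φR_n = 0.75 × 68 × 0.7854 × 12 × 1 = 480.7 kips.
Bearing (0.25 in plate, F_u = 65 ksi): end bolts L_c = 1.3125 − 1.125/2 = 0.75, R_n = min(1.2×0.75×0.25×65, 2.4×1×0.25×65) = 14.625 kips/bolt; interior L_c = 3.3125 − 1.125 = 2.1875, R_n = 39 kips/bolt. φR_n = 0.75 × (3×14.625 + 9×39) = 296.2 kips.
Tension yield (gross): A_g = 14.9375×0.25 = 3.7344 in². φR_n = 0.90 × 50 × 3.7344 = 168.0 kips.
Governing: min(480.7, 296.2, 168.0) = 168.0 kips → gross-section yield.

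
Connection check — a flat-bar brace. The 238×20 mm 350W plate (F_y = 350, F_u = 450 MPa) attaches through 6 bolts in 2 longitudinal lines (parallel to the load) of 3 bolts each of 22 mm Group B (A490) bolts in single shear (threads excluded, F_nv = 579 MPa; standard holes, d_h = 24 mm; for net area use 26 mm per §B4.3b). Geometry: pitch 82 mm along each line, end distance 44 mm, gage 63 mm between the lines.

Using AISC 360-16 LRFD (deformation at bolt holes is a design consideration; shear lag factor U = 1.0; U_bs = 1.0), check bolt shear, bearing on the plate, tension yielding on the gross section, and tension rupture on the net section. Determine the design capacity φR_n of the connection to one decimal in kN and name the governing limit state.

Bolt shear: A_b = π(22)²/4 = 380.13 mm². φR_n = 0.75 × 579 × 380.13 × 6 × 1 = 990.4 kN.
Bearing (20 mm plate, F_u = 450 MPa): end bolts L_c = 44 − 24/2 = 32, R_n = min(1.2×32×20×450, 2.4×22×20×450) = 345.6 kN/bolt; interior L_c = 82 − 24 = 58, R_n = 475.2 kN/bolt. φR_n = 0.75 × (2×345.6 + 4×475.2) = 1944.0 kN.
Tension yield (gross): A_g = 238×20 = 4760 mm². φR_n = 0.90 × 350 × 4760 = 1499.4 kN.
Tension rupture (net): A_n = (238 − 2×26)×20 = 3720 mm² (U = 1.0, A_e = A_n). φR_n = 0.75 × 450 × 3720 = 1255.5 kN.
Governing: min(990.4, 1944.0, 1499.4, 1255.5) = 990.4 kN → bolt shear.

990.4 kN (bolt shear governs)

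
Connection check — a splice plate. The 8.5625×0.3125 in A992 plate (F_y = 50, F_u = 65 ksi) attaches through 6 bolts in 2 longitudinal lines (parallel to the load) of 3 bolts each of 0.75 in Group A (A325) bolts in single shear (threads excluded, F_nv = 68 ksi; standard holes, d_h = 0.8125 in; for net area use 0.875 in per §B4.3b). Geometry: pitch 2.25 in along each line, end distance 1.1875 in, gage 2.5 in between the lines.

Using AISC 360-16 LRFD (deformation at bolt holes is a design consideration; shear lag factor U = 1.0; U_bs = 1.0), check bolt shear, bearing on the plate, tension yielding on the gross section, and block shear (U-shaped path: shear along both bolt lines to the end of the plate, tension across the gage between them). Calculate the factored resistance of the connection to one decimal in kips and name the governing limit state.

88.7 kips (block shear governs)

Bolt shear: A_b = π(0.75)²/4 = 0.44179 in². φR_n = 0.75 × 68 × 0.44179 × 6 × 1 = 135.2 kips.
Bearing (0.3125 in plate, F_u = 65 ksi): end bolts L_c = 1.1875 − 0.8125/2 = 0.78125, R_n = min(1.2×0.78125×0.3125×65, 2.4×0.75×0.3125×65) = 19.043 kips/bolt; interior L_c = 2.25 − 0.8125 = 1.4375, R_n = 35.039 kips/bolt. φR_n = 0.75 × (2×19.043 + 4×35.039) = 133.7 kips.
Tension yield (gross): A_g = 8.5625×0.3125 = 2.6758 in². φR_n = 0.90 × 50 × 2.6758 = 120.4 kips.
Block shear: shear path 2×[1.1875+2×2.25] = 2×5.6875 in, A_gv = 3.5547, A_nv = 2×(5.6875 − 2.5×0.875)×0.3125 = 2.1875 in²; tension across gage: (2.5 − 1×0.875)×0.3125 = 0.50781 in². R_n = min(0.6×65×2.1875, 0.6×50×3.5547) + 1.0×65×0.50781 = min(85.313, 106.64) + 33.008 = 118.32 kips. φR_n = 0.75 × 118.32 = 88.7 kips.
Governing: min(135.2, 133.7, 120.4, 88.7) = 88.7 kips → block shear.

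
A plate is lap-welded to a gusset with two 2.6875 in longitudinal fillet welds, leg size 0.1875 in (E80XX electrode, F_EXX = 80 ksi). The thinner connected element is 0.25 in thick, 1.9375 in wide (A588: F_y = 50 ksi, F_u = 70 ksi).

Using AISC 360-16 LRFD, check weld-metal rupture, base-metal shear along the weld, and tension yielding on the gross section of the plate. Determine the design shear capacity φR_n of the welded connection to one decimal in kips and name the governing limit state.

Weld metal: throat = 0.707×0.1875 = 0.13256 in, L = 2×2.6875 = 5.375 in. φR_n = 0.75 × 0.6 × 80 × 0.13256 × 5.375 = 25.7 kips.
Base metal shear (0.25 in plate): yield φR_n = 1.0×0.6×50×0.25×5.375 = 40.3 kips; rupture φR_n = 0.75×0.6×70×0.25×5.375 = 42.3 kips; take 40.3 kips (yield).
Tension yield (gross): A_g = 1.9375×0.25 = 0.48438 in². φR_n = 0.90 × 50 × 0.48438 = 21.8 kips.
Governing: min(25.7, 40.3, 21.8) = 21.8 kips → gross-section yield.

21.8 kips (gross-section yield governs)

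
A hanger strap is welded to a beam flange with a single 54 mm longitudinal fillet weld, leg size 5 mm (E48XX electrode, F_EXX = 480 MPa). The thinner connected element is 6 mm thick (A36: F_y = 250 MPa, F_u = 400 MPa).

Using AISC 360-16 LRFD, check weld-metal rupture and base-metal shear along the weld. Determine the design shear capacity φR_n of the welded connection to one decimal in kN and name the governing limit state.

41.2 kN (weld metal governs)

Weld metal: throat = 0.707×5 = 3.535 mm, L = 54 mm. φR_n = 0.75 × 0.6 × 480 × 3.535 × 54 = 41.2 kN.
Base metal shear (6 mm plate): yield φR_n = 1.0×0.6×250×6×54 = 48.6 kN; rupture φR_n = 0.75×0.6×400×6×54 = 58.3 kN; take 48.6 kN (yield).
Governing: min(41.2, 48.6) = 41.2 kN → weld metal.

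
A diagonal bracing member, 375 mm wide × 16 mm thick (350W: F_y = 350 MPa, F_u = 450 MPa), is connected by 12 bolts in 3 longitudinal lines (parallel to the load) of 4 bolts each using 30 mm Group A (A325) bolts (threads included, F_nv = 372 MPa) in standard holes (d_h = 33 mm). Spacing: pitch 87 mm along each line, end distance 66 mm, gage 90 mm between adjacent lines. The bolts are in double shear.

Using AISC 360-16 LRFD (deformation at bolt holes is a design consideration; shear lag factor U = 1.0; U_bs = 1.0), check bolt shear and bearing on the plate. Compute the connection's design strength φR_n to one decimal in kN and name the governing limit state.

4111.6 kN (bearing governs)

Bolt shear: A_b = π(30)²/4 = 706.86 mm². φR_n = 0.75 × 372 × 706.86 × 12 × 2 = 4733.1 kN.
Bearing (16 mm plate, F_u = 450 MPa): end bolts L_c = 66 − 33/2 = 49.5, R_n = min(1.2×49.5×16×450, 2.4×30×16×450) = 427.68 kN/bolt; interior L_c = 87 − 33 = 54, R_n = 466.56 kN/bolt. φR_n = 0.75 × (3×427.68 + 9×466.56) = 4111.6 kN.
Governing: min(4733.1, 4111.6) = 4111.6 kN → bearing.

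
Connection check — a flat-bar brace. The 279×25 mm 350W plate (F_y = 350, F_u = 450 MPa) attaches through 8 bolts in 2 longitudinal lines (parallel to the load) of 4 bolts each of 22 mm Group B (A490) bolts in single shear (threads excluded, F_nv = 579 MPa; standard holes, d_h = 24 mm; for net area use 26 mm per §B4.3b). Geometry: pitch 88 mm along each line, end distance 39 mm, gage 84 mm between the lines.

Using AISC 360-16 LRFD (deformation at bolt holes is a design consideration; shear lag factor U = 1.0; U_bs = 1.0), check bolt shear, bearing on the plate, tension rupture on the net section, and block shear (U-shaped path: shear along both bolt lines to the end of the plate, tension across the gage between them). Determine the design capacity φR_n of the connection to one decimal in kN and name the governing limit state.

Bolt shear: A_b = π(22)²/4 = 380.13 mm². φR_n = 0.75 × 579 × 380.13 × 8 × 1 = 1320.6 kN.
Bearing (25 mm plate, F_u = 450 MPa): end bolts L_c = 39 − 24/2 = 27, R_n = min(1.2×27×25×450, 2.4×22×25×450) = 364.5 kN/bolt; interior L_c = 88 − 24 = 64, R_n = 594 kN/bolt. φR_n = 0.75 × (2×364.5 + 6×594) = 3219.8 kN.
Tension rupture (net): A_n = (279 − 2×26)×25 = 5675 mm² (U = 1.0, A_e = A_n). φR_n = 0.75 × 450 × 5675 = 1915.3 kN.
Block shear: shear path 2×[39+3×88] = 2×303 mm, A_gv = 15150, A_nv = 2×(303 − 3.5×26)×25 = 10600 mm²; tension across gage: (84 − 1×26)×25 = 1450 mm². R_n = min(0.6×450×10600, 0.6×350×15150) + 1.0×450×1450 = min(2862, 3181.5) + 652.5 = 3514.5 kN. φR_n = 0.75 × 3514.5 = 2635.9 kN.
Governing: min(1320.6, 3219.8, 1915.3, 2635.9) = 1320.6 kN → bolt shear.

1320.6 kN (bolt shear governs)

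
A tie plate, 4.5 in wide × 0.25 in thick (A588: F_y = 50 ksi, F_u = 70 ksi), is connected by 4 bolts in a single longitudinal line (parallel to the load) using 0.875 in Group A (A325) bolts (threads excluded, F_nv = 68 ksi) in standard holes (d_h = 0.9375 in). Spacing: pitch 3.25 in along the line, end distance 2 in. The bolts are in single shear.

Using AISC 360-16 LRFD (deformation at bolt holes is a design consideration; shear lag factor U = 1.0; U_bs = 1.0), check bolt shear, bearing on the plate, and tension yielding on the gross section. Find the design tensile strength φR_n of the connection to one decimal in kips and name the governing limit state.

Bolt shear: A_b = π(0.875)²/4 = 0.60132 in². φR_n = 0.75 × 68 × 0.60132 × 4 × 1 = 122.7 kips.
Bearing (0.25 in plate, F_u = 70 ksi): end bolts L_c = 2 − 0.9375/2 = 1.53125, R_n = min(1.2×1.53125×0.25×70, 2.4×0.875×0.25×70) = 32.156 kips/bolt; interior L_c = 3.25 − 0.9375 = 2.3125, R_n = 36.75 kips/bolt. φR_n = 0.75 × (1×32.156 + 3×36.75) = 106.8 kips.
Tension yield (gross): A_g = 4.5×0.25 = 1.125 in². φR_n = 0.90 × 50 × 1.125 = 50.6 kips.
Governing: min(122.7, 106.8, 50.6) = 50.6 kips → gross-section yield.

50.6 kips (gross-section yield governs)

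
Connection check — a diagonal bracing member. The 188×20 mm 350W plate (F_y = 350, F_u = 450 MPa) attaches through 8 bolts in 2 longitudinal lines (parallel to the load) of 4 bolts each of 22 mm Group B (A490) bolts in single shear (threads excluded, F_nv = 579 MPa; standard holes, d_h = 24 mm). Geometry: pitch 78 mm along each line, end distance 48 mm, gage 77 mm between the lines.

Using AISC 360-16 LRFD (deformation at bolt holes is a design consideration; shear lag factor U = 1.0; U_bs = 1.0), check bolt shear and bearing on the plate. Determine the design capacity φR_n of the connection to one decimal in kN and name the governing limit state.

Bolt shear: A_b = π(22)²/4 = 380.13 mm². φR_n = 0.75 × 579 × 380.13 × 8 × 1 = 1320.6 kN.
Bearing (20 mm plate, F_u = 450 MPa): end bolts L_c = 48 − 24/2 = 36, R_n = min(1.2×36×20×450, 2.4×22×20×450) = 388.8 kN/bolt; interior L_c = 78 − 24 = 54, R_n = 475.2 kN/bolt. φR_n = 0.75 × (2×388.8 + 6×475.2) = 2721.6 kN.
Governing: min(1320.6, 2721.6) = 1320.6 kN → bolt shear.

1320.6 kN (bolt shear governs)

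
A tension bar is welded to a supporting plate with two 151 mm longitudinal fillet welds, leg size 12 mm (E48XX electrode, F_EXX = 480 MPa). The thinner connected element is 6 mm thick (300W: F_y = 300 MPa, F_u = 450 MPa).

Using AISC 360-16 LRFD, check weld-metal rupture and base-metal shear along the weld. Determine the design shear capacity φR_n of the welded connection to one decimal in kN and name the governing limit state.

Weld metal: throat = 0.707×12 = 8.484 mm, L = 2×151 = 302 mm. φR_n = 0.75 × 0.6 × 480 × 8.484 × 302 = 553.4 kN.
Base metal shear (6 mm plate): yield φR_n = 1.0×0.6×300×6×302 = 326.2 kN; rupture φR_n = 0.75×0.6×450×6×302 = 366.9 kN; take 326.2 kN (yield).
Governing: min(553.4, 326.2) = 326.2 kN → base-metal shear.

326.2 kN (base-metal shear governs)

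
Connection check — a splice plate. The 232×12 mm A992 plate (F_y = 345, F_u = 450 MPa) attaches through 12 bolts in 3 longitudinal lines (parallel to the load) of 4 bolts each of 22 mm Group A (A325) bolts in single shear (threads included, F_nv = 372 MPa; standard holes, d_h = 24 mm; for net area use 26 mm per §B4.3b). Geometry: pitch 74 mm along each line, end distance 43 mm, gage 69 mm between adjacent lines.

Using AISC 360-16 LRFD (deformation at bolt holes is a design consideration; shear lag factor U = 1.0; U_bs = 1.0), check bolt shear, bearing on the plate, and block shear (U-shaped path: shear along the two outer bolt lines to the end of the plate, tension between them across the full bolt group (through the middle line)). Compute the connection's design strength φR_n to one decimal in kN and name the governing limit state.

1193.9 kN (block shear governs)

Bolt shear: A_b = π(22)²/4 = 380.13 mm². φR_n = 0.75 × 372 × 380.13 × 12 × 1 = 1272.7 kN.
Bearing (12 mm plate, F_u = 450 MPa): end bolts L_c = 43 − 24/2 = 31, R_n = min(1.2×31×12×450, 2.4×22×12×450) = 200.88 kN/bolt; interior L_c = 74 − 24 = 50, R_n = 285.12 kN/bolt. φR_n = 0.75 × (3×200.88 + 9×285.12) = 2376.5 kN.
Block shear: shear path 2×[43+3×74] = 2×265 mm, A_gv = 6360, A_nv = 2×(265 − 3.5×26)×12 = 4176 mm²; tension across gage: (138 − 2×26)×12 = 1032 mm². R_n = min(0.6×450×4176, 0.6×345×6360) + 1.0×450×1032 = min(1127.5, 1316.5) + 464.4 = 1591.9 kN. φR_n = 0.75 × 1591.9 = 1193.9 kN.
Governing: min(1272.7, 2376.5, 1193.9) = 1193.9 kN → block shear.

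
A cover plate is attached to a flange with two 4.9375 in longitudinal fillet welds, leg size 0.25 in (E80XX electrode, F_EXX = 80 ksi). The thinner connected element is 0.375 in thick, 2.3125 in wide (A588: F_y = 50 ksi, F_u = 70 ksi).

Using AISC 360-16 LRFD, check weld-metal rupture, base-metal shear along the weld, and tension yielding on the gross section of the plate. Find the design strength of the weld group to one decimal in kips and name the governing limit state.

39.0 kips (gross-section yield governs)

Weld metal: throat = 0.707×0.25 = 0.17675 in, L = 2×4.9375 = 9.875 in. φR_n = 0.75 × 0.6 × 80 × 0.17675 × 9.875 = 62.8 kips.
Base metal shear (0.375 in plate): yield φR_n = 1.0×0.6×50×0.375×9.875 = 111.1 kips; rupture φR_n = 0.75×0.6×70×0.375×9.875 = 116.6 kips; take 111.1 kips (yield).
Tension yield (gross): A_g = 2.3125×0.375 = 0.86719 in². φR_n = 0.90 × 50 × 0.86719 = 39.0 kips.
Governing: min(62.8, 111.1, 39.0) = 39.0 kips → gross-section yield.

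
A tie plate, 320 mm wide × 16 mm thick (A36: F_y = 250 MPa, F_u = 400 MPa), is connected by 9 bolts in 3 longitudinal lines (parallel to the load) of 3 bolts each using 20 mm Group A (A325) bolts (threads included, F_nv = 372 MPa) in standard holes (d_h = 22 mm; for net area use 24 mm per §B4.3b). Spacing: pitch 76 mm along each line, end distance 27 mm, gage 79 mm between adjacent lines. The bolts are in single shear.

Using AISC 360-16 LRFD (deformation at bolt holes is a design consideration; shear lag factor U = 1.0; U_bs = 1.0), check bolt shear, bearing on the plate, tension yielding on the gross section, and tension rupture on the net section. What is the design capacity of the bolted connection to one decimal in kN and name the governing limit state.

Bolt shear: A_b = π(20)²/4 = 314.16 mm². φR_n = 0.75 × 372 × 314.16 × 9 × 1 = 788.9 kN.
Bearing (16 mm plate, F_u = 400 MPa): end bolts L_c = 27 − 22/2 = 16, R_n = min(1.2×16×16×400, 2.4×20×16×400) = 122.88 kN/bolt; interior L_c = 76 − 22 = 54, R_n = 307.2 kN/bolt. φR_n = 0.75 × (3×122.88 + 6×307.2) = 1658.9 kN.
Tension yield (gross): A_g = 320×16 = 5120 mm². φR_n = 0.90 × 250 × 5120 = 1152.0 kN.
Tension rupture (net): A_n = (320 − 3×24)×16 = 3968 mm² (U = 1.0, A_e = A_n). φR_n = 0.75 × 400 × 3968 = 1190.4 kN.
Governing: min(788.9, 1658.9, 1152.0, 1190.4) = 788.9 kN → bolt shear.

788.9 kN (bolt shear governs)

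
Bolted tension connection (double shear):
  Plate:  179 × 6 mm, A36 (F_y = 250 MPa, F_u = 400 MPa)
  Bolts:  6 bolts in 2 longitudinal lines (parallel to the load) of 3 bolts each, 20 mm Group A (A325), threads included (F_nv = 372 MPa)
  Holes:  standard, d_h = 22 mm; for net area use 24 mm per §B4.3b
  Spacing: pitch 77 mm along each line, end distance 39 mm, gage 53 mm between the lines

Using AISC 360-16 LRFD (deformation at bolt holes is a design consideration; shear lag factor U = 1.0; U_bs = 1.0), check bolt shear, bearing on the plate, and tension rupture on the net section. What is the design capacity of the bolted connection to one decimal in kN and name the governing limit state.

235.8 kN (net-section rupture governs)

Bolt shear: A_b = π(20)²/4 = 314.16 mm². φR_n = 0.75 × 372 × 314.16 × 6 × 2 = 1051.8 kN.
Bearing (6 mm plate, F_u = 400 MPa): end bolts L_c = 39 − 22/2 = 28, R_n = min(1.2×28×6×400, 2.4×20×6×400) = 80.64 kN/bolt; interior L_c = 77 − 22 = 55, R_n = 115.2 kN/bolt. φR_n = 0.75 × (2×80.64 + 4×115.2) = 466.6 kN.
Tension rupture (net): A_n = (179 − 2×24)×6 = 786 mm² (U = 1.0, A_e = A_n). φR_n = 0.75 × 400 × 786 = 235.8 kN.
Governing: min(1051.8, 466.6, 235.8) = 235.8 kN → net-section rupture.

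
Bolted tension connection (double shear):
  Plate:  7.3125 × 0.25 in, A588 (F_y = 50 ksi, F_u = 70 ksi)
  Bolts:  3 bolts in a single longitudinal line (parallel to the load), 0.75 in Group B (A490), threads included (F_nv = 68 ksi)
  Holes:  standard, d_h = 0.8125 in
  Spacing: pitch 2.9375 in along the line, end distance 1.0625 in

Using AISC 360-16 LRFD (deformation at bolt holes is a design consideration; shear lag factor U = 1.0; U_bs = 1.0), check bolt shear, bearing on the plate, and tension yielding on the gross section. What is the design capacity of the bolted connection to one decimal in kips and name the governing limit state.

57.6 kips (bearing governs)

Bolt shear: A_b = π(0.75)²/4 = 0.44179 in². φR_n = 0.75 × 68 × 0.44179 × 3 × 2 = 135.2 kips.
Bearing (0.25 in plate, F_u = 70 ksi): end bolts L_c = 1.0625 − 0.8125/2 = 0.65625, R_n = min(1.2×0.65625×0.25×70, 2.4×0.75×0.25×70) = 13.781 kips/bolt; interior L_c = 2.9375 − 0.8125 = 2.125, R_n = 31.5 kips/bolt. φR_n = 0.75 × (1×13.781 + 2×31.5) = 57.6 kips.
Tension yield (gross): A_g = 7.3125×0.25 = 1.8281 in². φR_n = 0.90 × 50 × 1.8281 = 82.3 kips.
Governing: min(135.2, 57.6, 82.3) = 57.6 kips → bearing.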